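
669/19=669/19 = 35.21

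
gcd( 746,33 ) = 1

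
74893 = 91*823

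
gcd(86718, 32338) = 2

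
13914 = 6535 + 7379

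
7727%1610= 1287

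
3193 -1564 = 1629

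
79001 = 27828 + 51173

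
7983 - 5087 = 2896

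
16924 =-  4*(  -  4231) 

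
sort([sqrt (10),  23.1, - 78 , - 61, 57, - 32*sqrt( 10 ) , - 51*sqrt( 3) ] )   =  [ - 32* sqrt (10), - 51*sqrt(3) ,  -  78, - 61, sqrt( 10 ), 23.1,57 ]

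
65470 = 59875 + 5595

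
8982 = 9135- 153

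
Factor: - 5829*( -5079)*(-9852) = - 291673297332 = - 2^2*3^3* 29^1*67^1*821^1 * 1693^1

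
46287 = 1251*37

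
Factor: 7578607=7578607^1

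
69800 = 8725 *8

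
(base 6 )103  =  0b100111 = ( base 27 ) 1C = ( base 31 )18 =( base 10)39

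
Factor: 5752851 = 3^1* 13^1*17^1*8677^1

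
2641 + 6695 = 9336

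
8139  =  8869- 730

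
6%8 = 6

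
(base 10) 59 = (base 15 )3E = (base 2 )111011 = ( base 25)29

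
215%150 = 65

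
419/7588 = 419/7588  =  0.06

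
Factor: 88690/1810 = 7^2 = 49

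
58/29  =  2 =2.00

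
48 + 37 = 85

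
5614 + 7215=12829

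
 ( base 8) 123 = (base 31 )2L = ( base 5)313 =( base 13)65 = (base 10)83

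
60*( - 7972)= - 478320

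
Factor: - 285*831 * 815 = -3^2  *  5^2*19^1*163^1*277^1 = -193020525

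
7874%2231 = 1181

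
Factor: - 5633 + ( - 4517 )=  - 10150 = - 2^1*5^2*7^1*29^1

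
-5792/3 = -5792/3 = -1930.67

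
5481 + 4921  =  10402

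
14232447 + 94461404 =108693851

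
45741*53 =2424273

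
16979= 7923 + 9056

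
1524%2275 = 1524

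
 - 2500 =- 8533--6033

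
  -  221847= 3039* ( - 73)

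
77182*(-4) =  - 308728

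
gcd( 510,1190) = 170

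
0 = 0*(  -  508)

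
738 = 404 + 334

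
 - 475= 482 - 957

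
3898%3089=809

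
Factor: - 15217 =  - 15217^1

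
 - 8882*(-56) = 497392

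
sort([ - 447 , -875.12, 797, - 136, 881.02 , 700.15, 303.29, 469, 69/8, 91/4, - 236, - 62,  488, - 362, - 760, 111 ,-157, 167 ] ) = [ - 875.12, - 760 , - 447, - 362, - 236, - 157, - 136,-62, 69/8,91/4, 111,167, 303.29,  469, 488,  700.15, 797 , 881.02 ] 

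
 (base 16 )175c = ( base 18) 1084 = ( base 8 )13534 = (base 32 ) 5QS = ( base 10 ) 5980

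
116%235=116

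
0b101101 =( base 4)231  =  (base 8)55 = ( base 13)36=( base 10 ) 45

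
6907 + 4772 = 11679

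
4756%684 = 652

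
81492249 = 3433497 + 78058752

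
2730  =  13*210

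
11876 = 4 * 2969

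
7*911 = 6377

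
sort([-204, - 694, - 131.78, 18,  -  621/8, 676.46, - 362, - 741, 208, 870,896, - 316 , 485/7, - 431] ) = [ - 741, - 694, - 431, - 362, - 316, - 204, - 131.78, - 621/8, 18, 485/7,208,676.46, 870, 896 ] 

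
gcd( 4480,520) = 40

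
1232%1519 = 1232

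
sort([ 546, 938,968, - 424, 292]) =[ - 424,292, 546, 938, 968]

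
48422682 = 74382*651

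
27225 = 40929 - 13704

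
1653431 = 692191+961240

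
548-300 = 248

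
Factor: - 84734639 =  - 11^1*43^1*179143^1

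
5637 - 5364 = 273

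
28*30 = 840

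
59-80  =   - 21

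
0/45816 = 0 = 0.00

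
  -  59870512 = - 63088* 949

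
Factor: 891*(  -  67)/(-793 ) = 59697/793 = 3^4*11^1*13^( - 1)*61^( - 1)*67^1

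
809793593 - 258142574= 551651019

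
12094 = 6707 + 5387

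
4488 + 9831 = 14319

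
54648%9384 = 7728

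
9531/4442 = 2+ 647/4442 = 2.15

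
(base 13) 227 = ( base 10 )371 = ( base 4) 11303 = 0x173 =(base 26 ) e7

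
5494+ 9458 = 14952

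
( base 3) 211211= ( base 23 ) 13i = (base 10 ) 616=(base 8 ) 1150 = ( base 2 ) 1001101000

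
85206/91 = 936+30/91 = 936.33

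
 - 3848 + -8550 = - 12398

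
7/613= 7/613 = 0.01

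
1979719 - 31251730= - 29272011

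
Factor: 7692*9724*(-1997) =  - 2^4*3^1*11^1*13^1*17^1*641^1*1997^1 =-149369624976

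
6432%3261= 3171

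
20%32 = 20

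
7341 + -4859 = 2482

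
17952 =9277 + 8675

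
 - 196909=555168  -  752077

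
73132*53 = 3875996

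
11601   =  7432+4169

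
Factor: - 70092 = - 2^2*3^3*11^1*59^1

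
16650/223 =74 + 148/223=74.66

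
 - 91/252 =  - 1+23/36 = - 0.36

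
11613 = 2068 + 9545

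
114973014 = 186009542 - 71036528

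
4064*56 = 227584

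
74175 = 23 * 3225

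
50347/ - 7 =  - 7193+4/7 = - 7192.43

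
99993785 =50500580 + 49493205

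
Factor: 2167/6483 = 3^( - 1)*11^1*197^1*2161^ ( - 1) 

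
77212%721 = 65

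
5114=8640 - 3526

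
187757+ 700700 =888457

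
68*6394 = 434792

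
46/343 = 46/343 = 0.13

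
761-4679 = -3918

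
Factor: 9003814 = 2^1 * 457^1 *9851^1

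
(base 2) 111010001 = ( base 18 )17f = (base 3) 122020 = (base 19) 159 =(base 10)465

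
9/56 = 9/56 =0.16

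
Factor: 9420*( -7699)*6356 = - 460966230480=- 2^4*3^1  *  5^1*7^1*157^1*227^1*7699^1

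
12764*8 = 102112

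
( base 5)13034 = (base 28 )18b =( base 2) 1111111011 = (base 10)1019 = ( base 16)3FB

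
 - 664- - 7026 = 6362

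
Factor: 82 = 2^1*41^1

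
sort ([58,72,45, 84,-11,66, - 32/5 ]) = [-11, - 32/5,45,58,66,72,84]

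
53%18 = 17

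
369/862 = 369/862 = 0.43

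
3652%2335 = 1317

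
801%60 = 21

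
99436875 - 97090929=2345946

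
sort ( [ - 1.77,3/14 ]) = [  -  1.77 , 3/14] 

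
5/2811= 5/2811 =0.00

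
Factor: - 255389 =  - 41^1*6229^1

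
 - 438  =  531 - 969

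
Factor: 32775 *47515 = 3^1*5^3*13^1 * 17^1 * 19^1*23^1*43^1 = 1557304125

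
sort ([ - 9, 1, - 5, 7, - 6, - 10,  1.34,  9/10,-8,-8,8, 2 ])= [ - 10, - 9 ,-8, - 8, - 6, - 5,9/10,1,1.34, 2,  7, 8 ]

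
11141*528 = 5882448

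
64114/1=64114 = 64114.00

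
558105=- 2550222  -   - 3108327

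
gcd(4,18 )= 2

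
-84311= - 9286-75025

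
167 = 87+80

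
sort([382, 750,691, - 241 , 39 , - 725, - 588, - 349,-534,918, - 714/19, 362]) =[ - 725, - 588, - 534, - 349 , - 241, - 714/19, 39, 362, 382,691, 750,918] 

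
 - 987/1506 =-329/502 = - 0.66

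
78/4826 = 39/2413 = 0.02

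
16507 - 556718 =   -  540211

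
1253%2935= 1253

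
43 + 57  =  100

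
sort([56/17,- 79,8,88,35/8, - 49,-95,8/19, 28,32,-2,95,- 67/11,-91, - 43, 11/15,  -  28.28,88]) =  [-95,-91, - 79, - 49, - 43 , - 28.28,-67/11 , -2 , 8/19,11/15, 56/17,35/8,8, 28, 32,88, 88,95]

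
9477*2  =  18954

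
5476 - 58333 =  - 52857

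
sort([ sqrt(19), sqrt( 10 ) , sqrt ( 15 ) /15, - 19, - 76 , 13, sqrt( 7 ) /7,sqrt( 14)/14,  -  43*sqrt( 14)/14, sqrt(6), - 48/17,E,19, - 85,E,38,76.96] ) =[-85, - 76, - 19, - 43*sqrt( 14)/14,-48/17,sqrt( 15)/15,sqrt( 14 )/14,sqrt( 7 ) /7,sqrt( 6 ),E,E, sqrt( 10 ), sqrt( 19 ),13,19,38, 76.96 ] 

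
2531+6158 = 8689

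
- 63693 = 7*(-9099)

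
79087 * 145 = 11467615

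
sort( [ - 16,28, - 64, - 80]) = [ - 80, - 64 ,-16,28]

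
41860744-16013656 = 25847088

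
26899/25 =26899/25= 1075.96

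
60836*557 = 33885652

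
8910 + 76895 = 85805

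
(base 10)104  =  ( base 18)5E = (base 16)68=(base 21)4K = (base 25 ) 44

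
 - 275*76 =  - 20900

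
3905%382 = 85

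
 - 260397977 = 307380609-567778586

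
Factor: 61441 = 61441^1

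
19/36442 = 1/1918 = 0.00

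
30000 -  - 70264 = 100264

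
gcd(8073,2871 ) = 9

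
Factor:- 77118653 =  - 77118653^1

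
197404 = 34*5806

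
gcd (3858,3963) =3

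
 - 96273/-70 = 96273/70 = 1375.33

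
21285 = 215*99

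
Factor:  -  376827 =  - 3^1*11^1*19^1 * 601^1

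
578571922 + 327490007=906061929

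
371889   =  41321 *9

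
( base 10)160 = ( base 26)64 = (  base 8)240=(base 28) 5K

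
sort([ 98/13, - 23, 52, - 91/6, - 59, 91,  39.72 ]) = [ - 59, -23, - 91/6 , 98/13,39.72,  52, 91] 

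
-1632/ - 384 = 4+1/4 = 4.25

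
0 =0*5143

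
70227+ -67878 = 2349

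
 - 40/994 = -20/497 = - 0.04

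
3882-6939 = -3057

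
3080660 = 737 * 4180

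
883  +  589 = 1472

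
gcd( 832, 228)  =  4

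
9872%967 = 202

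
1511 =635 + 876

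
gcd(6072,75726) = 6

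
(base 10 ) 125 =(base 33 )3q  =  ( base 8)175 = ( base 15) 85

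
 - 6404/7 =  - 6404/7 = - 914.86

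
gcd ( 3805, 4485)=5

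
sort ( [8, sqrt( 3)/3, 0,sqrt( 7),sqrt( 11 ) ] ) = [ 0,sqrt( 3 ) /3,sqrt( 7),sqrt (11), 8]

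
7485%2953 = 1579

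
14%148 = 14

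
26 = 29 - 3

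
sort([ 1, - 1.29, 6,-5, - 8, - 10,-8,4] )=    [ - 10, - 8, - 8, - 5, -1.29,1, 4,6 ] 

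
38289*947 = 36259683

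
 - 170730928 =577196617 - 747927545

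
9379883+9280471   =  18660354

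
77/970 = 77/970 = 0.08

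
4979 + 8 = 4987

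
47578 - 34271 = 13307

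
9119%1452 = 407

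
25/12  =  2 + 1/12 = 2.08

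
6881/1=6881 = 6881.00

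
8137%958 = 473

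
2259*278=628002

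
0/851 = 0 = 0.00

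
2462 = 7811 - 5349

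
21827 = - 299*(-73)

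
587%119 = 111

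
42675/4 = 42675/4 = 10668.75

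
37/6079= 37/6079 = 0.01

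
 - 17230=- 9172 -8058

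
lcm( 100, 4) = 100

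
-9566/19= -9566/19=- 503.47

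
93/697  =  93/697 = 0.13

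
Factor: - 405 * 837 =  - 3^7*5^1*31^1= - 338985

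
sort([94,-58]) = [- 58,94]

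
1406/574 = 2 + 129/287 = 2.45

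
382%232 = 150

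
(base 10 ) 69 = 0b1000101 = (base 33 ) 23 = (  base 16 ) 45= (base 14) 4D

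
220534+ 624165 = 844699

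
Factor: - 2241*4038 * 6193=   -56041435494 = - 2^1*3^4*11^1*83^1*563^1*673^1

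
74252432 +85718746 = 159971178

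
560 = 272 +288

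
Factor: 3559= 3559^1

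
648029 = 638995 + 9034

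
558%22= 8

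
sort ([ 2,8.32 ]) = [ 2,8.32 ] 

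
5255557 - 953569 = 4301988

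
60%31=29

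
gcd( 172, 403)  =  1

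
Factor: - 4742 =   -  2^1*2371^1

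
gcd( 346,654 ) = 2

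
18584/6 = 9292/3 = 3097.33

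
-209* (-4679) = 977911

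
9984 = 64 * 156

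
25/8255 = 5/1651 = 0.00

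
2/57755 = 2/57755 = 0.00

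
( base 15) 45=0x41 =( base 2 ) 1000001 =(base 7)122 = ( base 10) 65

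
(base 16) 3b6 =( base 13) 581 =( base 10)950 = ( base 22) 1l4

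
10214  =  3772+6442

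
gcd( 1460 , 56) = 4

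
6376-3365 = 3011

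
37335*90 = 3360150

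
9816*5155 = 50601480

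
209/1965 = 209/1965 = 0.11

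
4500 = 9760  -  5260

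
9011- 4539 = 4472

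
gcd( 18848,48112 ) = 496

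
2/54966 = 1/27483 = 0.00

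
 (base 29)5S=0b10101101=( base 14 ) C5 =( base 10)173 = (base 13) 104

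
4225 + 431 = 4656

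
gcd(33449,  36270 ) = 403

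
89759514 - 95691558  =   - 5932044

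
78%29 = 20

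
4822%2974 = 1848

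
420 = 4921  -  4501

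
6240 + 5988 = 12228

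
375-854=-479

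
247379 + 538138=785517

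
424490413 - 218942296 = 205548117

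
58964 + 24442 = 83406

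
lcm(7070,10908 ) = 381780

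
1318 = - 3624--4942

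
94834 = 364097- 269263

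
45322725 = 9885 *4585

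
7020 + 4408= 11428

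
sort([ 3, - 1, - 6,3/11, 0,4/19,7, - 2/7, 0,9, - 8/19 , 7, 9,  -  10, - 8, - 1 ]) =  [ - 10, - 8, - 6,-1, - 1,- 8/19, - 2/7, 0, 0,  4/19,3/11,3, 7, 7, 9, 9]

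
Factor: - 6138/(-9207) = 2/3 = 2^1*3^ (  -  1)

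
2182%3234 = 2182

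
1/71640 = 1/71640 = 0.00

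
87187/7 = 87187/7 = 12455.29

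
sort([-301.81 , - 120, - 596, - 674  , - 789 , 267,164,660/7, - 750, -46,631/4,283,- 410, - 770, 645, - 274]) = [ - 789,-770 , - 750,  -  674, - 596 , - 410, - 301.81  , -274 , -120,- 46, 660/7, 631/4,164 , 267,283, 645 ]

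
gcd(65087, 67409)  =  1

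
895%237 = 184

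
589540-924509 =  - 334969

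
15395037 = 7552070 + 7842967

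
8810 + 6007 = 14817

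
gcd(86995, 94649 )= 1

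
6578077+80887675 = 87465752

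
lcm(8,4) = 8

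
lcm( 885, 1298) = 19470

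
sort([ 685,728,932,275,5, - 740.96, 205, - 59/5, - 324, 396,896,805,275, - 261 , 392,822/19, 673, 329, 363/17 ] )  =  [ - 740.96 , - 324, - 261, - 59/5, 5,363/17, 822/19,205,  275,275,329, 392 , 396, 673,685,728,805,896,932]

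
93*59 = 5487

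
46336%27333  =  19003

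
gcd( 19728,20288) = 16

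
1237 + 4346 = 5583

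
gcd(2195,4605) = 5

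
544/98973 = 544/98973 =0.01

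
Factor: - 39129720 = -2^3 * 3^1*5^1 * 7^1*37^1*1259^1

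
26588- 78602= - 52014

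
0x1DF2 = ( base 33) 71A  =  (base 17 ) 198G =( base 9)11457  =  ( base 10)7666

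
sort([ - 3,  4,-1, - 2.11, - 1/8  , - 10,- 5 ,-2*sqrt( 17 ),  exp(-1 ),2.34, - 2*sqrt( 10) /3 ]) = [ - 10,- 2 * sqrt( 17 ), -5, - 3,-2.11, - 2 * sqrt( 10) /3 , - 1, -1/8,  exp ( - 1 ), 2.34, 4]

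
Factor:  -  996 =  - 2^2*3^1*83^1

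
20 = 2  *10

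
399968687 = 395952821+4015866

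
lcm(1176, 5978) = 71736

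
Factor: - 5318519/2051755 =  - 5^(-1 )*197^( - 1 )*2083^( - 1 )*5318519^1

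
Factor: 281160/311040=2^( - 5) * 3^( - 3)*11^1*71^1 = 781/864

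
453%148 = 9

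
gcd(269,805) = 1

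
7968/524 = 1992/131 = 15.21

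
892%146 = 16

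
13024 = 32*407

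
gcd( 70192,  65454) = 2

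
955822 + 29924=985746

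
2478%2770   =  2478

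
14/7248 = 7/3624 = 0.00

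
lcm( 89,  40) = 3560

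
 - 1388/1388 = -1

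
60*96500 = 5790000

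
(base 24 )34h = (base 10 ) 1841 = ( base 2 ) 11100110001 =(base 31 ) 1SC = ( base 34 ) 1k5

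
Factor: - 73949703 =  - 3^1*331^1*74471^1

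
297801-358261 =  - 60460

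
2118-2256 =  - 138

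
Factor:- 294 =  - 2^1 * 3^1 * 7^2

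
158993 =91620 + 67373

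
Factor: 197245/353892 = 2^(  -  2 ) *3^(- 1 )*5^1*7^( - 1 ) *11^( - 1 )*103^1 = 515/924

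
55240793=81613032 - 26372239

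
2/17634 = 1/8817 = 0.00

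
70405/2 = 35202 + 1/2 = 35202.50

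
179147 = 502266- 323119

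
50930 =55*926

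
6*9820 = 58920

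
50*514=25700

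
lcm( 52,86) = 2236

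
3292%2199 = 1093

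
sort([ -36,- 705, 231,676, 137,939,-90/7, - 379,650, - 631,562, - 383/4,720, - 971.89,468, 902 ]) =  [ - 971.89, - 705,-631,-379, - 383/4,-36, - 90/7, 137, 231, 468  ,  562, 650,676,720  ,  902,939]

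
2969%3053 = 2969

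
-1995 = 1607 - 3602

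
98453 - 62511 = 35942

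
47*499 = 23453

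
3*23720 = 71160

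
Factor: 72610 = 2^1*5^1*53^1*137^1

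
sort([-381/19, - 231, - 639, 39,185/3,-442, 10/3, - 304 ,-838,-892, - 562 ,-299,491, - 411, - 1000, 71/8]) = [ - 1000, - 892, - 838,-639,-562, -442, - 411,-304, - 299,-231, - 381/19,10/3 , 71/8, 39, 185/3,491 ]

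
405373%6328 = 381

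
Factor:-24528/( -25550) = 2^3 * 3^1*5^(-2) = 24/25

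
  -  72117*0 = 0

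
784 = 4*196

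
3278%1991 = 1287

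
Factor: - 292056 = - 2^3 *3^1*43^1*283^1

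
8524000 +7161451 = 15685451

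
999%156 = 63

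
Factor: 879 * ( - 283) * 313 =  - 77860941 = - 3^1*283^1 * 293^1*313^1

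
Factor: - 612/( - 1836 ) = 1/3 = 3^(-1)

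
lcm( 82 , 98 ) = 4018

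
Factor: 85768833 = 3^1 * 28589611^1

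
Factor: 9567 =3^2*1063^1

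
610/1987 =610/1987 = 0.31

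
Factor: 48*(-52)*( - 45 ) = 2^6*3^3*5^1*13^1 = 112320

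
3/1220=3/1220 = 0.00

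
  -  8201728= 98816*( - 83)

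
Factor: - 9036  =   - 2^2*3^2*251^1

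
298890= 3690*81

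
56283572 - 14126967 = 42156605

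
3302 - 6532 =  - 3230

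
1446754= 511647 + 935107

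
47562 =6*7927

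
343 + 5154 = 5497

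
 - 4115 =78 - 4193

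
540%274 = 266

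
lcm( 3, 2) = 6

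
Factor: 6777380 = 2^2*5^1* 107^1 * 3167^1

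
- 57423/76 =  - 57423/76   =  - 755.57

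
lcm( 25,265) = 1325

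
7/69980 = 7/69980 = 0.00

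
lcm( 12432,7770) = 62160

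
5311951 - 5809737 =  - 497786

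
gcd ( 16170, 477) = 3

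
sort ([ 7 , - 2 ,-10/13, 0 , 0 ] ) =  [-2, - 10/13, 0 , 0, 7]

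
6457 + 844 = 7301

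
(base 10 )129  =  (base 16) 81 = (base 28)4h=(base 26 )4p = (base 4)2001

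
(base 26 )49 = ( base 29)3q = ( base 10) 113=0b1110001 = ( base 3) 11012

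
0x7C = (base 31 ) 40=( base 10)124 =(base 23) 59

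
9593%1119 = 641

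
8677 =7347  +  1330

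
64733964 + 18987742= 83721706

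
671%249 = 173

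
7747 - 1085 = 6662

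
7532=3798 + 3734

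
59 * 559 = 32981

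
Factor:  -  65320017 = - 3^1*7^1 * 3110477^1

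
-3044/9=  - 339 +7/9 = - 338.22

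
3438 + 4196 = 7634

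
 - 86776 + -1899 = -88675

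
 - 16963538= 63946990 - 80910528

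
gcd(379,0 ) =379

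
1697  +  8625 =10322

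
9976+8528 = 18504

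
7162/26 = 3581/13 = 275.46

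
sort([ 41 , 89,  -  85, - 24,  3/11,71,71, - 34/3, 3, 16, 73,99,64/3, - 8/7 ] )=[ - 85,-24, - 34/3, - 8/7, 3/11, 3,  16 , 64/3, 41, 71,71, 73,89,99] 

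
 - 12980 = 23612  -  36592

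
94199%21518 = 8127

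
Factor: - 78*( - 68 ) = 5304 = 2^3 * 3^1*13^1 *17^1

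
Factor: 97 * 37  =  37^1*97^1 = 3589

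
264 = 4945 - 4681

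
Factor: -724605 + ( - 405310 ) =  - 5^1*225983^1 = - 1129915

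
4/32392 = 1/8098 = 0.00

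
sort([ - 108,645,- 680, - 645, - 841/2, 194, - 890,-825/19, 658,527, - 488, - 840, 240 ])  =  [-890,-840,-680, - 645,  -  488, - 841/2,-108, - 825/19, 194,  240,527,  645 , 658]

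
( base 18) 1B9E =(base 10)9572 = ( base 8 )22544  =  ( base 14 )36ba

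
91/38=91/38 = 2.39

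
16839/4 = 16839/4 = 4209.75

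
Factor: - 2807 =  - 7^1*401^1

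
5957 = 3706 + 2251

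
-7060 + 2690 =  - 4370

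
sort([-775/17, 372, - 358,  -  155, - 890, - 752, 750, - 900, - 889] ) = [ - 900, - 890, - 889, - 752, - 358, - 155, - 775/17 , 372, 750 ]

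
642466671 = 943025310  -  300558639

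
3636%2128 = 1508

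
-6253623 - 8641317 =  - 14894940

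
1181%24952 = 1181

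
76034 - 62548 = 13486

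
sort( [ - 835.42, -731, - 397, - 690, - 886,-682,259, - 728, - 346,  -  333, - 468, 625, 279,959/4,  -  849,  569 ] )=[ - 886 ,- 849, - 835.42, - 731, - 728,  -  690, - 682,- 468,  -  397, - 346, - 333,  959/4,259,279,  569,  625]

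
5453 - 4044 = 1409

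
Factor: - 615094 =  -2^1*17^1*79^1*229^1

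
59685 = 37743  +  21942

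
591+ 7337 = 7928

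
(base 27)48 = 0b1110100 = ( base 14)84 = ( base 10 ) 116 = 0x74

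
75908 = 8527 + 67381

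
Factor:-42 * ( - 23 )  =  2^1*3^1 * 7^1*23^1=966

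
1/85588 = 1/85588 = 0.00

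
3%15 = 3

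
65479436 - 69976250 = -4496814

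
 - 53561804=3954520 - 57516324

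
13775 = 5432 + 8343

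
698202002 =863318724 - 165116722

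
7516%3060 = 1396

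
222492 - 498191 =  - 275699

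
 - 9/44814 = - 3/14938 = -0.00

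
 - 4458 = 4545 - 9003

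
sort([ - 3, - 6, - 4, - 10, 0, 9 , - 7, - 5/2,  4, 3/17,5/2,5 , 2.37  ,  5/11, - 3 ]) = [ - 10 , -7, - 6,-4 ,-3, - 3, - 5/2, 0,3/17,5/11  ,  2.37  ,  5/2, 4 , 5 , 9 ]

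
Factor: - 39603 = -3^1*43^1*307^1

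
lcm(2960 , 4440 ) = 8880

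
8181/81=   101 = 101.00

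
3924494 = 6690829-2766335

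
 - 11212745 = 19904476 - 31117221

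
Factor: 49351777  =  49351777^1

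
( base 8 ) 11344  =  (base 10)4836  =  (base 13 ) 2280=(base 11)36a7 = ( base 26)740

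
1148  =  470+678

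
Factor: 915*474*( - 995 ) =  - 431541450 = - 2^1*3^2 * 5^2*61^1*79^1*199^1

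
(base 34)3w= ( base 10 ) 134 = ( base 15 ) 8E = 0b10000110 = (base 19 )71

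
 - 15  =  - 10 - 5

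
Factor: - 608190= - 2^1 * 3^1*5^1 * 11^1 * 19^1*97^1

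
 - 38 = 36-74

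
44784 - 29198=15586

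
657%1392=657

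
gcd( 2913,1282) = 1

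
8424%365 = 29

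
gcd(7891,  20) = 1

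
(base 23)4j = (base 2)1101111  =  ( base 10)111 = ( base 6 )303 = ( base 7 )216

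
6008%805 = 373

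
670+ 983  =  1653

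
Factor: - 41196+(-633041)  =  - 674237 = - 17^2*2333^1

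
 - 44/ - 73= 44/73 =0.60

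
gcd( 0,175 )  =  175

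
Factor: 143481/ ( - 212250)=- 169/250  =  - 2^ ( - 1 )*5^(-3 )*13^2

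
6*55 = 330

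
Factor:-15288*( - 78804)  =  1204755552= 2^5*3^3*7^2 * 11^1*13^1 *199^1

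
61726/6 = 10287+2/3 =10287.67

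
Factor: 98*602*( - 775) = -2^2 * 5^2*7^3*31^1*43^1= - 45721900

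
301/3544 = 301/3544 = 0.08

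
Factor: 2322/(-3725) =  - 2^1*3^3 *5^(-2)*43^1*149^( - 1 )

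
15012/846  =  834/47 = 17.74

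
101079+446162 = 547241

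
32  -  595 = -563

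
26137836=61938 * 422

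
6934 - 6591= 343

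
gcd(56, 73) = 1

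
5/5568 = 5/5568=0.00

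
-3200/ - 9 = 3200/9 = 355.56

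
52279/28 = 52279/28 = 1867.11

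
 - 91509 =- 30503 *3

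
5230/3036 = 2615/1518 = 1.72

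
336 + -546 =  - 210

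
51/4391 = 51/4391 = 0.01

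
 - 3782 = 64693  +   - 68475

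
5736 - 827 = 4909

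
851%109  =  88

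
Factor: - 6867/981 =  - 7 = - 7^1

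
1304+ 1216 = 2520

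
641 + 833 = 1474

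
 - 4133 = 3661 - 7794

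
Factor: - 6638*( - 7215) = 2^1*3^1 *5^1*13^1*37^1*3319^1 = 47893170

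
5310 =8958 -3648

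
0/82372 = 0  =  0.00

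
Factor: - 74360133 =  - 3^3*1621^1*1699^1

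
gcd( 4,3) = 1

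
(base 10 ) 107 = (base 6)255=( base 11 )98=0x6B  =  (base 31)3e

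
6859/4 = 1714 + 3/4 =1714.75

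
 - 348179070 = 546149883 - 894328953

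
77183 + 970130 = 1047313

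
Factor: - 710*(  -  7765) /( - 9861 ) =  - 2^1 * 3^( - 1 )*5^2*19^ ( - 1 )* 71^1* 173^(-1)*1553^1 = - 5513150/9861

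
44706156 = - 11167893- - 55874049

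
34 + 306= 340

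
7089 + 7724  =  14813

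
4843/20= 242+3/20=242.15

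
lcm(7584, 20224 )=60672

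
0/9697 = 0 = 0.00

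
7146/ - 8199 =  - 1 + 117/911 = - 0.87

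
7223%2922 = 1379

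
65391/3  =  21797 = 21797.00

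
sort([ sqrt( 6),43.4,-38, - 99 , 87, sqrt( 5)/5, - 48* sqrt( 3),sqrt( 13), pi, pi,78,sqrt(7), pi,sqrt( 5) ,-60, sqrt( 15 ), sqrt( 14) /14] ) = [ -99, - 48*sqrt( 3),- 60, - 38, sqrt( 14 ) /14, sqrt( 5)/5, sqrt( 5), sqrt(6),sqrt( 7),pi, pi,pi,  sqrt( 13 )  ,  sqrt(15),43.4, 78,  87]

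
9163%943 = 676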